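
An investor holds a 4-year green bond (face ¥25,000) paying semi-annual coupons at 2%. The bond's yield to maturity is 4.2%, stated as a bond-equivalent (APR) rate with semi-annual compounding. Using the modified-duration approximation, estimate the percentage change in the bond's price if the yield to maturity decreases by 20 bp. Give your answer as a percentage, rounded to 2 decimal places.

+0.76%

Periodic yield y = 0.021. Modified duration first:
  t   CF        PV=CF/(1+0.021)^t    t·PV
  1       250.00       244.8580       244.8580
  2       250.00       239.8217       479.6435
  3       250.00       234.8891       704.6672
  4       250.00       230.0578       920.2314
  5       250.00       225.3260     1,126.6300
  6       250.00       220.6915     1,324.1488
  7       250.00       216.1523     1,513.0659
  8    25,250.00    21,382.3506   171,058.8046
  Σ                 22,994.1469   177,372.0493
P = 22,994.1469; D_Mac = 7.71379 half-year periods = 3.85690 yrs; D_mod = 3.85690/(1+0.021) = 3.77757 yrs.
ΔP/P ≈ -D_mod · Δy = -3.77757 × (-0.002) = +0.007555 = +0.7555%.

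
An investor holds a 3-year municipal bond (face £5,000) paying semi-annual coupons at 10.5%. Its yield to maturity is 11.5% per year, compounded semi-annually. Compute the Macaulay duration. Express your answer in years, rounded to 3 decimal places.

Periodic yield y = 0.0575. Discount each cash flow and weight by its period:
  t   CF        PV=CF/(1+0.0575)^t    t·PV
  1       262.50       248.2270       248.2270
  2       262.50       234.7300       469.4600
  3       262.50       221.9669       665.9006
  4       262.50       209.8978       839.5910
  5       262.50       198.4849       992.4244
  6     5,262.50     3,762.7889    22,576.7333
  Σ                  4,876.0953    25,792.3363
Price P = Σ PV = 4,876.0953.
Macaulay duration = Σ(t·PV) / P = 25,792.3363 / 4,876.0953 = 5.28955 half-year periods.
In years: 5.28955 / 2 = 2.64477 years.

2.645 years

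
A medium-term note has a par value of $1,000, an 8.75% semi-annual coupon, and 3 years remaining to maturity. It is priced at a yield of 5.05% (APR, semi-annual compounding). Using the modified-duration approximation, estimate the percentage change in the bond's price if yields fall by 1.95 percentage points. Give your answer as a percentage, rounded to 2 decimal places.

Periodic yield y = 0.02525. Modified duration first:
  t   CF        PV=CF/(1+0.02525)^t    t·PV
  1        43.75        42.6725        42.6725
  2        43.75        41.6216        83.2431
  3        43.75        40.5965       121.7895
  4        43.75        39.5967       158.3868
  5        43.75        38.6215       193.1075
  6     1,043.75       898.7064     5,392.2382
  Σ                  1,101.8152     5,991.4377
P = 1,101.8152; D_Mac = 5.43779 half-year periods = 2.71889 yrs; D_mod = 2.71889/(1+0.02525) = 2.65193 yrs.
ΔP/P ≈ -D_mod · Δy = -2.65193 × (-0.0195) = +0.051713 = +5.1713%.

+5.17%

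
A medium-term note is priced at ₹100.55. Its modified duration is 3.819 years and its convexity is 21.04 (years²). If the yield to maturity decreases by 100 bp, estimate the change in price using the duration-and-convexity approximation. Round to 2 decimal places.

+₹3.95

Duration effect: -D_mod·Δy = -3.819 × (-0.01) = +0.038190
Convexity effect: ½·C·(Δy)² = 0.5 × 21.04 × (-0.01)² = +0.0010520
ΔP/P ≈ +0.038190 + 0.0010520 = +0.039242
ΔP ≈ 100.55 × (+0.039242) = +3.9457831.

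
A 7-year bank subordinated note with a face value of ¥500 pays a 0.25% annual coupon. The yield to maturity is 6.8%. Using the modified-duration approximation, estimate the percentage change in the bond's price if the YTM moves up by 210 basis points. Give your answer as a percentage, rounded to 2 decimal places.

-13.63%

Periodic yield y = 0.068. Modified duration first:
  t   CF        PV=CF/(1+0.068)^t    t·PV
  1         1.25         1.1704         1.1704
  2         1.25         1.0959         2.1918
  3         1.25         1.0261         3.0783
  4         1.25         0.9608         3.8431
  5         1.25         0.8996         4.4980
  6         1.25         0.8423         5.0540
  7       501.25       316.2683     2,213.8779
  Σ                    322.2634     2,233.7136
P = 322.2634; D_Mac = 6.93133 yrs; D_mod = 6.93133/(1+0.068) = 6.49001 yrs.
ΔP/P ≈ -D_mod · Δy = -6.49001 × (+0.021) = -0.136290 = -13.6290%.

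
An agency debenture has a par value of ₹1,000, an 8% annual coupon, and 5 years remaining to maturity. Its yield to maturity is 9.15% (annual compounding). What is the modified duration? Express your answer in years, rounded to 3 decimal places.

3.935 years

Periodic yield y = 0.0915. First find Macaulay duration:
  t   CF        PV=CF/(1+0.0915)^t    t·PV
  1        80.00        73.2936        73.2936
  2        80.00        67.1495       134.2989
  3        80.00        61.5203       184.5610
  4        80.00        56.3631       225.4525
  5     1,080.00       697.1160     3,485.5800
  Σ                    955.4426     4,103.1861
P = 955.4426; Macaulay duration = 4,103.1861 / 955.4426 = 4.29454 years.
Modified duration = D_Mac / (1 + y) = 4.29454 / 1.0915 = 3.93453 years.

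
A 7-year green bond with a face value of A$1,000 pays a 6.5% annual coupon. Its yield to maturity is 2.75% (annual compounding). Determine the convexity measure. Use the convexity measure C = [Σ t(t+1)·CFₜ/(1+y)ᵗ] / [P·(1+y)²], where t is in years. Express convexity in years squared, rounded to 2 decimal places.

42.71

With y = 0.0275:
  t   CF        PV=CF/(1+0.0275)^t    t·PV        t(t+1)·PV
  1        65.00        63.2603        63.2603         126.5207
  2        65.00        61.5672       123.1345         369.4034
  3        65.00        59.9195       179.7584         719.0335
  4        65.00        58.3158       233.2631       1,166.3155
  5        65.00        56.7550       283.7750       1,702.6503
  6        65.00        55.2360       331.4161       2,319.9128
  7     1,065.00       880.7990     6,165.5927      49,324.7418
  Σ                  1,235.8528     7,380.2002      55,728.5780
P = 1,235.8528.
Convexity = Σ t(t+1)·PV / [P·(1+y)²] = 55,728.5780 / (1,235.8528 × 1.055756) = 42.71177.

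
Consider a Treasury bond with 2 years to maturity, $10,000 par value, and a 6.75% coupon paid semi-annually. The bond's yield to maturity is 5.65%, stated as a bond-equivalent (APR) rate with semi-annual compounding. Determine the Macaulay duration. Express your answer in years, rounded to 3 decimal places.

1.905 years

Periodic yield y = 0.02825. Discount each cash flow and weight by its period:
  t   CF        PV=CF/(1+0.02825)^t    t·PV
  1       337.50       328.2276       328.2276
  2       337.50       319.2099       638.4198
  3       337.50       310.4400       931.3199
  4    10,337.50     9,247.4214    36,989.6857
  Σ                 10,205.2989    38,887.6529
Price P = Σ PV = 10,205.2989.
Macaulay duration = Σ(t·PV) / P = 38,887.6529 / 10,205.2989 = 3.81054 half-year periods.
In years: 3.81054 / 2 = 1.90527 years.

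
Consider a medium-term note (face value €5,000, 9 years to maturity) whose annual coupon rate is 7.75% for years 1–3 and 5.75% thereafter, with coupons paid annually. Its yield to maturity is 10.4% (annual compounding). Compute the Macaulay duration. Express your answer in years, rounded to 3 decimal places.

Periodic yield y = 0.104. Discount each cash flow and weight by its year:
  t   CF        PV=CF/(1+0.104)^t    t·PV
  1       387.50       350.9964       350.9964
  2       387.50       317.9315       635.8630
  3       387.50       287.9814       863.9443
  4       287.50       193.5359       774.1436
  5       287.50       175.3043       876.5213
  6       287.50       158.7901       952.7406
  7       287.50       143.8316     1,006.8213
  8       287.50       130.2823     1,042.2580
  9     5,287.50     2,170.3447    19,533.1025
  Σ                  3,928.9982    26,036.3910
Price P = Σ PV = 3,928.9982.
Macaulay duration = Σ(t·PV) / P = 26,036.3910 / 3,928.9982 = 6.62673 years.

6.627 years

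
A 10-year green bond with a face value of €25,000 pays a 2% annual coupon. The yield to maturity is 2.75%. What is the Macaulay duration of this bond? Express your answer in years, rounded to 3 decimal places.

Periodic yield y = 0.0275. Discount each cash flow and weight by its year:
  t   CF        PV=CF/(1+0.0275)^t    t·PV
  1       500.00       486.6180       486.6180
  2       500.00       473.5942       947.1883
  3       500.00       460.9189     1,382.7567
  4       500.00       448.5829     1,794.3315
  5       500.00       436.5770     2,182.8850
  6       500.00       424.8925     2,549.3547
  7       500.00       413.5206     2,894.6445
  8       500.00       402.4532     3,219.6254
  9       500.00       391.6819     3,525.1373
  10   25,500.00    19,441.1466   194,411.4659
  Σ                 23,379.9857   213,394.0073
Price P = Σ PV = 23,379.9857.
Macaulay duration = Σ(t·PV) / P = 213,394.0073 / 23,379.9857 = 9.12721 years.

9.127 years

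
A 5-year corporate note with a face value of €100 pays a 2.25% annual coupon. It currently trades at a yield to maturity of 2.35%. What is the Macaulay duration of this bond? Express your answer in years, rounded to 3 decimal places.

4.784 years

Periodic yield y = 0.0235. Discount each cash flow and weight by its year:
  t   CF        PV=CF/(1+0.0235)^t    t·PV
  1         2.25         2.1983         2.1983
  2         2.25         2.1479         4.2957
  3         2.25         2.0985         6.2956
  4         2.25         2.0504         8.2015
  5       102.25        91.0383       455.1914
  Σ                     99.5334       476.1826
Price P = Σ PV = 99.5334.
Macaulay duration = Σ(t·PV) / P = 476.1826 / 99.5334 = 4.78415 years.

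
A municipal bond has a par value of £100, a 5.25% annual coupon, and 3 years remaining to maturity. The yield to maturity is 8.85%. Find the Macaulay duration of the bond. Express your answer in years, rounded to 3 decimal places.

2.845 years

Periodic yield y = 0.0885. Discount each cash flow and weight by its year:
  t   CF        PV=CF/(1+0.0885)^t    t·PV
  1         5.25         4.8232         4.8232
  2         5.25         4.4310         8.8620
  3       105.25        81.6088       244.8263
  Σ                     90.8629       258.5115
Price P = Σ PV = 90.8629.
Macaulay duration = Σ(t·PV) / P = 258.5115 / 90.8629 = 2.84507 years.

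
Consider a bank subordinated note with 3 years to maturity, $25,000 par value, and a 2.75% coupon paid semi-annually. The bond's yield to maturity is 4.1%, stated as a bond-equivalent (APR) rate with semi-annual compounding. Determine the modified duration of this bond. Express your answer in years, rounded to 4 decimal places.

2.8395 years

Periodic yield y = 0.0205. First find Macaulay duration:
  t   CF        PV=CF/(1+0.0205)^t    t·PV
  1       343.75       336.8447       336.8447
  2       343.75       330.0781       660.1562
  3       343.75       323.4474       970.3422
  4       343.75       316.9499     1,267.7998
  5       343.75       310.5830     1,552.9149
  6    25,343.75    22,438.4484   134,630.6901
  Σ                 24,056.3515   139,418.7479
P = 24,056.3515; Macaulay duration = 139,418.7479 / 24,056.3515 = 5.79551 half-year periods = 2.89775 years.
Modified duration = D_Mac / (1 + y) = 2.89775 / 1.0205 = 2.83954 years.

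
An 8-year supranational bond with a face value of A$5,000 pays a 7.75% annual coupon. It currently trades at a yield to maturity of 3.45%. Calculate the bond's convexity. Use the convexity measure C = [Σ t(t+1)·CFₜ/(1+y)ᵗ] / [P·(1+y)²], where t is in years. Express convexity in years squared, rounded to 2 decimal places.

With y = 0.0345:
  t   CF        PV=CF/(1+0.0345)^t    t·PV        t(t+1)·PV
  1       387.50       374.5771       374.5771         749.1542
  2       387.50       362.0852       724.1703       2,172.5109
  3       387.50       350.0098     1,050.0294       4,200.1178
  4       387.50       338.3372     1,353.3487       6,766.7436
  5       387.50       327.0538     1,635.2691       9,811.6147
  6       387.50       316.1468     1,896.8806      13,278.1640
  7       387.50       305.6034     2,139.2241      17,113.7928
  8     5,387.50     4,107.1761    32,857.4087     295,716.6785
  Σ                  6,480.9894    42,030.9081     349,808.7765
P = 6,480.9894.
Convexity = Σ t(t+1)·PV / [P·(1+y)²] = 349,808.7765 / (6,480.9894 × 1.070190) = 50.43458.

50.43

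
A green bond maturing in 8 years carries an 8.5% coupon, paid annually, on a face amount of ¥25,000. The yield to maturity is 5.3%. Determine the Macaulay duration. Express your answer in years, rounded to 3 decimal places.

Periodic yield y = 0.053. Discount each cash flow and weight by its year:
  t   CF        PV=CF/(1+0.053)^t    t·PV
  1     2,125.00     2,018.0437     2,018.0437
  2     2,125.00     1,916.4707     3,832.9415
  3     2,125.00     1,820.0102     5,460.0306
  4     2,125.00     1,728.4047     6,913.6190
  5     2,125.00     1,641.4100     8,207.0501
  6     2,125.00     1,558.7939     9,352.7636
  7     2,125.00     1,480.3361    10,362.3528
  8    27,125.00    17,944.9717   143,559.7735
  Σ                 30,108.4411   189,706.5747
Price P = Σ PV = 30,108.4411.
Macaulay duration = Σ(t·PV) / P = 189,706.5747 / 30,108.4411 = 6.30078 years.

6.301 years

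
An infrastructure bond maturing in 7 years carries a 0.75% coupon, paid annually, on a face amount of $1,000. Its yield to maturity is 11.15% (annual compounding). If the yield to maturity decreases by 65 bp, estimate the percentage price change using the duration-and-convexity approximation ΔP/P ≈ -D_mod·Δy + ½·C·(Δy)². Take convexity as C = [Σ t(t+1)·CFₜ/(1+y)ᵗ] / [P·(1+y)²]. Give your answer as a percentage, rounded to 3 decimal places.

With y = 0.1115:
  t   CF        PV=CF/(1+0.1115)^t    t·PV        t(t+1)·PV
  1         7.50         6.7476         6.7476          13.4953
  2         7.50         6.0707        12.1415          36.4245
  3         7.50         5.4618        16.3853          65.5412
  4         7.50         4.9139        19.6555          98.2773
  5         7.50         4.4209        22.1047         132.6280
  6         7.50         3.9774        23.8647         167.0528
  7     1,007.50       480.7052     3,364.9361      26,919.4891
  Σ                    512.2976     3,465.8354      27,432.9081
P = 512.2976; D_Mac = 6.76528 yrs; D_mod = 6.08662 yrs; C = 43.34416.
Duration effect: -6.08662 × (-0.0065) = +0.039563
Convexity effect: 0.5 × 43.34416 × (-0.0065)² = +0.0009156
ΔP/P ≈ +0.039563 + 0.0009156 = +0.040479 = +4.0479%.

+4.048%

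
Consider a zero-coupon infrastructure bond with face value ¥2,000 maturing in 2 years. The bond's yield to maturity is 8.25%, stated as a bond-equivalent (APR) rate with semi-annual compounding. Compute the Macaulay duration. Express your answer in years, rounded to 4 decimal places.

A zero-coupon bond has a single cash flow at maturity, so its Macaulay duration equals its maturity: 2 years.
(Equivalently: 4 semi-annual periods ÷ 2 = 2 years.)

2.0000 years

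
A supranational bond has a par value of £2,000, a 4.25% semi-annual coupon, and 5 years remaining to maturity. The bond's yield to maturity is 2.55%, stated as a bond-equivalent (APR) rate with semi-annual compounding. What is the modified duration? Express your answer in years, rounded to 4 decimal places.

4.5193 years

Periodic yield y = 0.01275. First find Macaulay duration:
  t   CF        PV=CF/(1+0.01275)^t    t·PV
  1        42.50        41.9649        41.9649
  2        42.50        41.4366        82.8733
  3        42.50        40.9150       122.7449
  4        42.50        40.3999       161.5995
  5        42.50        39.8913       199.4563
  6        42.50        39.3890       236.3343
  7        42.50        38.8932       272.2521
  8        42.50        38.4035       307.2281
  9        42.50        37.9200       341.2803
  10    2,042.50     1,799.4490    17,994.4902
  Σ                  2,158.6624    19,760.2237
P = 2,158.6624; Macaulay duration = 19,760.2237 / 2,158.6624 = 9.15392 half-year periods = 4.57696 years.
Modified duration = D_Mac / (1 + y) = 4.57696 / 1.01275 = 4.51934 years.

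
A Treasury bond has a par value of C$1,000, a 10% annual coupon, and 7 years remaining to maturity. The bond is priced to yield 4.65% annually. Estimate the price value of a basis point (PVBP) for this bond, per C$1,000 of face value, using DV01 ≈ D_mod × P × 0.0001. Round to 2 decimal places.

Periodic yield y = 0.0465.
  t   CF        PV=CF/(1+0.0465)^t    t·PV
  1       100.00        95.5566        95.5566
  2       100.00        91.3107       182.6213
  3       100.00        87.2534       261.7602
  4       100.00        83.3764       333.5055
  5       100.00        79.6717       398.3583
  6       100.00        76.1315       456.7892
  7     1,100.00       800.2359     5,601.6516
  Σ                  1,313.5362     7,330.2428
P = 1,313.5362; D_Mac = 5.58054 yrs; D_mod = 5.33258 yrs.
DV01 ≈ 5.33258 × 1,313.5362 × 0.0001 = 0.700453.

C$0.70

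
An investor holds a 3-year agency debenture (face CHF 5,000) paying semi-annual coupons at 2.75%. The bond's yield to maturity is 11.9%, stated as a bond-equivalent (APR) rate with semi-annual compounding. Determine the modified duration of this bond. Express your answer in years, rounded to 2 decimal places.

Periodic yield y = 0.0595. First find Macaulay duration:
  t   CF        PV=CF/(1+0.0595)^t    t·PV
  1        68.75        64.8891        64.8891
  2        68.75        61.2450       122.4900
  3        68.75        57.8056       173.4168
  4        68.75        54.5593       218.2372
  5        68.75        51.4953       257.4767
  6     5,068.75     3,583.3985    21,500.3909
  Σ                  3,873.3928    22,336.9007
P = 3,873.3928; Macaulay duration = 22,336.9007 / 3,873.3928 = 5.76675 half-year periods = 2.88338 years.
Modified duration = D_Mac / (1 + y) = 2.88338 / 1.0595 = 2.72145 years.

2.72 years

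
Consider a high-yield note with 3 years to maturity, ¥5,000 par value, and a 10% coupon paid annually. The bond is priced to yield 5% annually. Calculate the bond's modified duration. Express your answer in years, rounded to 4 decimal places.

Periodic yield y = 0.05. First find Macaulay duration:
  t   CF        PV=CF/(1+0.05)^t    t·PV
  1       500.00       476.1905       476.1905
  2       500.00       453.5147       907.0295
  3     5,500.00     4,751.1068    14,253.3204
  Σ                  5,680.8120    15,636.5403
P = 5,680.8120; Macaulay duration = 15,636.5403 / 5,680.8120 = 2.75252 years.
Modified duration = D_Mac / (1 + y) = 2.75252 / 1.05 = 2.62145 years.

2.6214 years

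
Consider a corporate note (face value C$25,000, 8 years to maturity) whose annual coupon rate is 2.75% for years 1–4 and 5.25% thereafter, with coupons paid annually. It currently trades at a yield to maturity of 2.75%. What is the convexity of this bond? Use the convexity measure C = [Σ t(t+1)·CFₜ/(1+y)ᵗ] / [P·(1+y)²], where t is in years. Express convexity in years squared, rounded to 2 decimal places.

With y = 0.0275:
  t   CF        PV=CF/(1+0.0275)^t    t·PV        t(t+1)·PV
  1       687.50       669.0998       669.0998       1,338.1995
  2       687.50       651.1920     1,302.3840       3,907.1519
  3       687.50       633.7635     1,901.2904       7,605.1618
  4       687.50       616.8014     2,467.2058      12,336.0288
  5     1,312.50     1,146.0146     5,730.0731      34,380.4387
  6     1,312.50     1,115.3427     6,692.0562      46,844.3934
  7     1,312.50     1,085.4917     7,598.4417      60,787.5340
  8    26,312.50    21,179.0984   169,432.7875   1,524,895.0871
  Σ                 27,096.8041   195,793.3384   1,692,093.9952
P = 27,096.8041.
Convexity = Σ t(t+1)·PV / [P·(1+y)²] = 1,692,093.9952 / (27,096.8041 × 1.055756) = 59.14837.

59.15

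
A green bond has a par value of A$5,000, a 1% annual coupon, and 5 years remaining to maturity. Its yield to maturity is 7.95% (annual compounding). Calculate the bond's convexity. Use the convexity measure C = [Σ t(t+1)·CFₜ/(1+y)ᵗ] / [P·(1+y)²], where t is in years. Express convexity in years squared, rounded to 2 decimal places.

With y = 0.0795:
  t   CF        PV=CF/(1+0.0795)^t    t·PV        t(t+1)·PV
  1        50.00        46.3177        46.3177          92.6355
  2        50.00        42.9067        85.8133         257.4400
  3        50.00        39.7468       119.2404         476.9615
  4        50.00        36.8196       147.2785         736.3926
  5     5,050.00     3,444.9121    17,224.5605     103,347.3630
  Σ                  3,610.7029    17,623.2104     104,910.7925
P = 3,610.7029.
Convexity = Σ t(t+1)·PV / [P·(1+y)²] = 104,910.7925 / (3,610.7029 × 1.165320) = 24.93349.

24.93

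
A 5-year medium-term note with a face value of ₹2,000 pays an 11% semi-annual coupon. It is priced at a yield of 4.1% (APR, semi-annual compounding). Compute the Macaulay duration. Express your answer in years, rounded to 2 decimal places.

4.12 years

Periodic yield y = 0.0205. Discount each cash flow and weight by its period:
  t   CF        PV=CF/(1+0.0205)^t    t·PV
  1       110.00       107.7903       107.7903
  2       110.00       105.6250       211.2500
  3       110.00       103.5032       310.5095
  4       110.00       101.4240       405.6959
  5       110.00        99.3866       496.9328
  6       110.00        97.3901       584.3404
  7       110.00        95.4337       668.0357
  8       110.00        93.5166       748.1326
  9       110.00        91.6380       824.7420
  10    2,110.00     1,722.4728    17,224.7277
  Σ                  2,618.1801    21,582.1569
Price P = Σ PV = 2,618.1801.
Macaulay duration = Σ(t·PV) / P = 21,582.1569 / 2,618.1801 = 8.24319 half-year periods.
In years: 8.24319 / 2 = 4.12160 years.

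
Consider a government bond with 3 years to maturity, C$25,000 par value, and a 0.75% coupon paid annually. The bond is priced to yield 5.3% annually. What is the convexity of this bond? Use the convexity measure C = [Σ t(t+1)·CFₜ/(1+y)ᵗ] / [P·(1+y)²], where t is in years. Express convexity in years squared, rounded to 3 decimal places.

10.707

With y = 0.053:
  t   CF        PV=CF/(1+0.053)^t    t·PV        t(t+1)·PV
  1       187.50       178.0627       178.0627         356.1254
  2       187.50       169.1004       338.2007       1,014.6022
  3    25,187.50    21,572.4738    64,717.4214     258,869.6854
  Σ                 21,919.6368    65,233.6848     260,240.4129
P = 21,919.6368.
Convexity = Σ t(t+1)·PV / [P·(1+y)²] = 260,240.4129 / (21,919.6368 × 1.108809) = 10.70742.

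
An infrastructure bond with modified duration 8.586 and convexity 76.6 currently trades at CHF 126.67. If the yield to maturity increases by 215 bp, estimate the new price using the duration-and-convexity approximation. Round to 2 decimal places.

Duration effect: -D_mod·Δy = -8.586 × (+0.0215) = -0.184599
Convexity effect: ½·C·(Δy)² = 0.5 × 76.6 × (0.0215)² = +0.017704175
ΔP/P ≈ -0.184599 + 0.017704175 = -0.166894825
New price ≈ 126.67 × (1 - 0.166894825) = 105.52943251725.

CHF 105.53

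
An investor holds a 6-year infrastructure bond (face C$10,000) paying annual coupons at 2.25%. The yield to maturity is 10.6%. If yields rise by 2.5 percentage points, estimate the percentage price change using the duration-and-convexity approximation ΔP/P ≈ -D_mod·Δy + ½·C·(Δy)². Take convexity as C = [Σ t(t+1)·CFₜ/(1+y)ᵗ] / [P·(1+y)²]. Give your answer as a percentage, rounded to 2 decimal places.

With y = 0.106:
  t   CF        PV=CF/(1+0.106)^t    t·PV        t(t+1)·PV
  1       225.00       203.4358       203.4358         406.8716
  2       225.00       183.9383       367.8767       1,103.6300
  3       225.00       166.3095       498.9286       1,995.7144
  4       225.00       150.3703       601.4811       3,007.4056
  5       225.00       135.9587       679.7933       4,078.7599
  6    10,225.00     5,586.4068    33,518.4406     234,629.0841
  Σ                  6,426.4194    35,869.9561     245,221.4656
P = 6,426.4194; D_Mac = 5.58164 yrs; D_mod = 5.04669 yrs; C = 31.19458.
Duration effect: -5.04669 × (+0.025) = -0.126167
Convexity effect: 0.5 × 31.19458 × (0.025)² = +0.0097483
ΔP/P ≈ -0.126167 + 0.0097483 = -0.116419 = -11.6419%.

-11.64%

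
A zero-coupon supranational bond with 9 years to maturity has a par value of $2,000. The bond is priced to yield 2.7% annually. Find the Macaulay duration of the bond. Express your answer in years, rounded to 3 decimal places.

9.000 years

A zero-coupon bond has a single cash flow at maturity, so its Macaulay duration equals its maturity: 9 years.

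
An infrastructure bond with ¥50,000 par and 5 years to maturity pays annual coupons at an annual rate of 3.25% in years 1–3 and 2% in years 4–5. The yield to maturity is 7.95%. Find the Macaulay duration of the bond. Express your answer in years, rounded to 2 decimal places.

4.66 years

Periodic yield y = 0.0795. Discount each cash flow and weight by its year:
  t   CF        PV=CF/(1+0.0795)^t    t·PV
  1     1,625.00     1,505.3265     1,505.3265
  2     1,625.00     1,394.4665     2,788.9329
  3     1,625.00     1,291.7707     3,875.3121
  4     1,000.00       736.3926     2,945.5704
  5    51,000.00    34,790.2014   173,951.0069
  Σ                 39,718.1577   185,066.1488
Price P = Σ PV = 39,718.1577.
Macaulay duration = Σ(t·PV) / P = 185,066.1488 / 39,718.1577 = 4.65948 years.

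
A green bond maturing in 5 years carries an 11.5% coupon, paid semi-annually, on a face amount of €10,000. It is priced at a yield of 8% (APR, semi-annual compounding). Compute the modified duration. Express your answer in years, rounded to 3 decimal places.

Periodic yield y = 0.04. First find Macaulay duration:
  t   CF        PV=CF/(1+0.04)^t    t·PV
  1       575.00       552.8846       552.8846
  2       575.00       531.6198     1,063.2396
  3       575.00       511.1729     1,533.5187
  4       575.00       491.5124     1,966.0496
  5       575.00       472.6081     2,363.0404
  6       575.00       454.4309     2,726.5851
  7       575.00       436.9527     3,058.6692
  8       575.00       420.1469     3,361.1749
  9       575.00       403.9874     3,635.8864
  10   10,575.00     7,144.0911    71,440.9109
  Σ                 11,419.4068    91,701.9595
P = 11,419.4068; Macaulay duration = 91,701.9595 / 11,419.4068 = 8.03036 half-year periods = 4.01518 years.
Modified duration = D_Mac / (1 + y) = 4.01518 / 1.04 = 3.86075 years.

3.861 years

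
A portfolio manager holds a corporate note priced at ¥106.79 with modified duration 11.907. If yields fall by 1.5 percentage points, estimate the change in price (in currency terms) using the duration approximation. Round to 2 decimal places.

+¥19.07

Duration approximation: ΔP/P ≈ -D_mod · Δy = -11.907 × (-0.015) = +0.178605.
ΔP ≈ 106.79 × (+0.178605) = +19.07322795.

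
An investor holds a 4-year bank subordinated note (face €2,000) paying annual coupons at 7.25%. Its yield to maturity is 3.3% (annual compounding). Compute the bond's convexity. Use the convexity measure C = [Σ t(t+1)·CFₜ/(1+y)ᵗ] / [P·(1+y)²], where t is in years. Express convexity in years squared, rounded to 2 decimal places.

16.50

With y = 0.033:
  t   CF        PV=CF/(1+0.033)^t    t·PV        t(t+1)·PV
  1       145.00       140.3679       140.3679         280.7357
  2       145.00       135.8837       271.7674         815.3022
  3       145.00       131.5428       394.6284       1,578.5134
  4     2,145.00     1,883.7619     7,535.0476      37,675.2381
  Σ                  2,291.5563     8,341.8112      40,349.7895
P = 2,291.5563.
Convexity = Σ t(t+1)·PV / [P·(1+y)²] = 40,349.7895 / (2,291.5563 × 1.067089) = 16.50099.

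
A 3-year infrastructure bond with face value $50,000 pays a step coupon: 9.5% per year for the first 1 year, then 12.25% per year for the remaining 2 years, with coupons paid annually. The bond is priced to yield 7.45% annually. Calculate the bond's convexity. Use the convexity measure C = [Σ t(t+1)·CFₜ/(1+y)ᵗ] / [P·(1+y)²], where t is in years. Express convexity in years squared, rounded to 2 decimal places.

With y = 0.0745:
  t   CF        PV=CF/(1+0.0745)^t    t·PV        t(t+1)·PV
  1     4,750.00     4,420.6608     4,420.6608       8,841.3215
  2     6,125.00     5,305.0961    10,610.1922      31,830.5765
  3    56,125.00    45,241.5103   135,724.5309     542,898.1235
  Σ                 54,967.2671   150,755.3838     583,570.0215
P = 54,967.2671.
Convexity = Σ t(t+1)·PV / [P·(1+y)²] = 583,570.0215 / (54,967.2671 × 1.154550) = 9.19551.

9.20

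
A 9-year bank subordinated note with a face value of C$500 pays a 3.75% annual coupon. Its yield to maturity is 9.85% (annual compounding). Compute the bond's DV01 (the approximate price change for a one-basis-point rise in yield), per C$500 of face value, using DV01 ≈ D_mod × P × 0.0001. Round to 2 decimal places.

C$0.22

Periodic yield y = 0.0985.
  t   CF        PV=CF/(1+0.0985)^t    t·PV
  1        18.75        17.0687        17.0687
  2        18.75        15.5382        31.0764
  3        18.75        14.1449        42.4348
  4        18.75        12.8766        51.5064
  5        18.75        11.7220        58.6099
  6        18.75        10.6709        64.0254
  7        18.75         9.7141        67.9984
  8        18.75         8.8430        70.7442
  9       518.75       222.7191     2,004.4723
  Σ                    323.2976     2,407.9366
P = 323.2976; D_Mac = 7.44805 yrs; D_mod = 6.78020 yrs.
DV01 ≈ 6.78020 × 323.2976 × 0.0001 = 0.219202.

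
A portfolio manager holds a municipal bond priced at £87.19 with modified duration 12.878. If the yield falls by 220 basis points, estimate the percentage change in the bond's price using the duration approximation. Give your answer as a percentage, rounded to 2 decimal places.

Duration approximation: ΔP/P ≈ -D_mod · Δy = -12.878 × (-0.022) = +0.283316.
As a percentage: +28.3316%.

+28.33%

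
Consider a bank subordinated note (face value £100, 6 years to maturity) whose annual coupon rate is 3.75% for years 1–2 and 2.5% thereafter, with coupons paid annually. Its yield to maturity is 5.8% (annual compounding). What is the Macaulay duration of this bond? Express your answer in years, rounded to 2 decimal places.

5.50 years

Periodic yield y = 0.058. Discount each cash flow and weight by its year:
  t   CF        PV=CF/(1+0.058)^t    t·PV
  1         3.75         3.5444         3.5444
  2         3.75         3.3501         6.7002
  3         2.50         2.1110         6.3329
  4         2.50         1.9953         7.9810
  5         2.50         1.8859         9.4293
  6       102.50        73.0819       438.4914
  Σ                     85.9685       472.4794
Price P = Σ PV = 85.9685.
Macaulay duration = Σ(t·PV) / P = 472.4794 / 85.9685 = 5.49596 years.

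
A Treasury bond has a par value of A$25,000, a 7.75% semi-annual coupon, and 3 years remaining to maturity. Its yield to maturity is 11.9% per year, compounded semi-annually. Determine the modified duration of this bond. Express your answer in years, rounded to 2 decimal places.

Periodic yield y = 0.0595. First find Macaulay duration:
  t   CF        PV=CF/(1+0.0595)^t    t·PV
  1       968.75       914.3464       914.3464
  2       968.75       862.9980     1,725.9960
  3       968.75       814.5333     2,443.5998
  4       968.75       768.7903     3,075.1610
  5       968.75       725.6161     3,628.0805
  6    25,968.75    18,358.8418   110,153.0507
  Σ                 22,445.1258   121,940.2345
P = 22,445.1258; Macaulay duration = 121,940.2345 / 22,445.1258 = 5.43282 half-year periods = 2.71641 years.
Modified duration = D_Mac / (1 + y) = 2.71641 / 1.0595 = 2.56386 years.

2.56 years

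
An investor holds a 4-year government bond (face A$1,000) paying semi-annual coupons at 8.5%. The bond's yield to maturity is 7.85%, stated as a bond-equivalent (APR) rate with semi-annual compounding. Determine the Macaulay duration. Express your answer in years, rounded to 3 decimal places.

3.480 years

Periodic yield y = 0.03925. Discount each cash flow and weight by its period:
  t   CF        PV=CF/(1+0.03925)^t    t·PV
  1        42.50        40.8949        40.8949
  2        42.50        39.3504        78.7007
  3        42.50        37.8642       113.5926
  4        42.50        36.4342       145.7367
  5        42.50        35.0581       175.2907
  6        42.50        33.7341       202.4044
  7        42.50        32.4600       227.2201
  8     1,042.50       766.1535     6,129.2281
  Σ                  1,021.9493     7,113.0682
Price P = Σ PV = 1,021.9493.
Macaulay duration = Σ(t·PV) / P = 7,113.0682 / 1,021.9493 = 6.96029 half-year periods.
In years: 6.96029 / 2 = 3.48015 years.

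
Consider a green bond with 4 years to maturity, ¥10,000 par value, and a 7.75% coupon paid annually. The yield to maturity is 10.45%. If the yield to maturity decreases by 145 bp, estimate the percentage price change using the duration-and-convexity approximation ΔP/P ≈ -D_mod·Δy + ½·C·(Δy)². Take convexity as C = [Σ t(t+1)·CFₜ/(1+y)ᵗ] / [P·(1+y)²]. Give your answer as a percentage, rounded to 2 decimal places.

+4.83%

With y = 0.1045:
  t   CF        PV=CF/(1+0.1045)^t    t·PV        t(t+1)·PV
  1       775.00       701.6750       701.6750       1,403.3499
  2       775.00       635.2874     1,270.5749       3,811.7246
  3       775.00       575.1810     1,725.5430       6,902.1722
  4    10,775.00     7,240.2639    28,961.0557     144,805.2786
  Σ                  9,152.4073    32,658.8486     156,922.5253
P = 9,152.4073; D_Mac = 3.56833 yrs; D_mod = 3.23072 yrs; C = 14.05460.
Duration effect: -3.23072 × (-0.0145) = +0.046845
Convexity effect: 0.5 × 14.05460 × (-0.0145)² = +0.0014775
ΔP/P ≈ +0.046845 + 0.0014775 = +0.048323 = +4.8323%.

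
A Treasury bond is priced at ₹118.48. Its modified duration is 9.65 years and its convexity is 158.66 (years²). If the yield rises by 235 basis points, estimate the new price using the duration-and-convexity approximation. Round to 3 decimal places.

Duration effect: -D_mod·Δy = -9.65 × (+0.0235) = -0.226775
Convexity effect: ½·C·(Δy)² = 0.5 × 158.66 × (0.0235)² = +0.0438099925
ΔP/P ≈ -0.226775 + 0.0438099925 = -0.1829650075
New price ≈ 118.48 × (1 - 0.1829650075) = 96.8023059114.

₹96.802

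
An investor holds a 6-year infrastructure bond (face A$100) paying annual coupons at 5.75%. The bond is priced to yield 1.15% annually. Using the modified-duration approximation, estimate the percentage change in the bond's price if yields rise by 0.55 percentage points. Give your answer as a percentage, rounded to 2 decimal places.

-2.90%

Periodic yield y = 0.0115. Modified duration first:
  t   CF        PV=CF/(1+0.0115)^t    t·PV
  1         5.75         5.6846         5.6846
  2         5.75         5.6200        11.2400
  3         5.75         5.5561        16.6683
  4         5.75         5.4929        21.9717
  5         5.75         5.4305        27.1524
  6       105.75        98.7382       592.4290
  Σ                    126.5223       675.1461
P = 126.5223; D_Mac = 5.33618 yrs; D_mod = 5.33618/(1+0.0115) = 5.27551 yrs.
ΔP/P ≈ -D_mod · Δy = -5.27551 × (+0.0055) = -0.029015 = -2.9015%.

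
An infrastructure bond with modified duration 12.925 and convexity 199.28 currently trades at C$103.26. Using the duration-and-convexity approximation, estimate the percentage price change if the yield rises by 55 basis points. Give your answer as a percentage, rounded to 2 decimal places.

-6.81%

Duration effect: -D_mod·Δy = -12.925 × (+0.0055) = -0.0710875
Convexity effect: ½·C·(Δy)² = 0.5 × 199.28 × (0.0055)² = +0.00301411
ΔP/P ≈ -0.0710875 + 0.00301411 = -0.06807339
= -6.807339%.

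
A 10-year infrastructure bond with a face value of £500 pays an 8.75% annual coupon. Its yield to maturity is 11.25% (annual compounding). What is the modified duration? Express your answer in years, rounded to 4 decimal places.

6.1111 years

Periodic yield y = 0.1125. First find Macaulay duration:
  t   CF        PV=CF/(1+0.1125)^t    t·PV
  1        43.75        39.3258        39.3258
  2        43.75        35.3491        70.6981
  3        43.75        31.7744        95.3233
  4        43.75        28.5613       114.2452
  5        43.75        25.6731       128.3654
  6        43.75        23.0769       138.4616
  7        43.75        20.7433       145.2031
  8        43.75        18.6457       149.1653
  9        43.75        16.7601       150.8413
  10      543.75       187.2402     1,872.4019
  Σ                    427.1500     2,904.0312
P = 427.1500; Macaulay duration = 2,904.0312 / 427.1500 = 6.79862 years.
Modified duration = D_Mac / (1 + y) = 6.79862 / 1.1125 = 6.11112 years.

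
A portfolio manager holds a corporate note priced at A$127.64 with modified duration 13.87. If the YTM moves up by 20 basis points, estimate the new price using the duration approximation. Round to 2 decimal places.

A$124.10

Duration approximation: ΔP/P ≈ -D_mod · Δy = -13.87 × (+0.002) = -0.027740.
New price ≈ 127.64 × (1 - 0.027740) = 124.0992664.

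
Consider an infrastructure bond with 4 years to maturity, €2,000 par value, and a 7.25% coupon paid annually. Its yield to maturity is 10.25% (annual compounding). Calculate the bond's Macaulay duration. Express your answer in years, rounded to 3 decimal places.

3.591 years

Periodic yield y = 0.1025. Discount each cash flow and weight by its year:
  t   CF        PV=CF/(1+0.1025)^t    t·PV
  1       145.00       131.5193       131.5193
  2       145.00       119.2919       238.5837
  3       145.00       108.2012       324.6037
  4     2,145.00     1,451.8204     5,807.2817
  Σ                  1,810.8328     6,501.9884
Price P = Σ PV = 1,810.8328.
Macaulay duration = Σ(t·PV) / P = 6,501.9884 / 1,810.8328 = 3.59061 years.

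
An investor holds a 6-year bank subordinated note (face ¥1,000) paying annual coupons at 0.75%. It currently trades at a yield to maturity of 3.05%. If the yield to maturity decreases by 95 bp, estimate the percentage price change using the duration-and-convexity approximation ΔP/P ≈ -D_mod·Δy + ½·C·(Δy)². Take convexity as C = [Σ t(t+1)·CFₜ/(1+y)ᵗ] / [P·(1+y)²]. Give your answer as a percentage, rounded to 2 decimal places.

With y = 0.0305:
  t   CF        PV=CF/(1+0.0305)^t    t·PV        t(t+1)·PV
  1         7.50         7.2780         7.2780          14.5560
  2         7.50         7.0626        14.1252          42.3757
  3         7.50         6.8536        20.5607          82.2429
  4         7.50         6.6507        26.6029         133.0146
  5         7.50         6.4539        32.2694         193.6166
  6     1,007.50       841.3120     5,047.8719      35,335.1036
  Σ                    875.6108     5,148.7083      35,800.9094
P = 875.6108; D_Mac = 5.88013 yrs; D_mod = 5.70610 yrs; C = 38.50232.
Duration effect: -5.70610 × (-0.0095) = +0.054208
Convexity effect: 0.5 × 38.50232 × (-0.0095)² = +0.0017374
ΔP/P ≈ +0.054208 + 0.0017374 = +0.055945 = +5.5945%.

+5.59%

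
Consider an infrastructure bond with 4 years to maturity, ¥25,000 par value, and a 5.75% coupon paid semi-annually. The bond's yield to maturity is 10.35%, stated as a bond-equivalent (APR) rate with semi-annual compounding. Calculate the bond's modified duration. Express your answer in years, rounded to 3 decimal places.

3.416 years

Periodic yield y = 0.05175. First find Macaulay duration:
  t   CF        PV=CF/(1+0.05175)^t    t·PV
  1       718.75       683.3848       683.3848
  2       718.75       649.7598     1,299.5195
  3       718.75       617.7892     1,853.3675
  4       718.75       587.3917     2,349.5666
  5       718.75       558.4898     2,792.4491
  6       718.75       531.0100     3,186.0602
  7       718.75       504.8824     3,534.1766
  8    25,718.75    17,177.0940   137,416.7517
  Σ                 21,309.8016   153,115.2762
P = 21,309.8016; Macaulay duration = 153,115.2762 / 21,309.8016 = 7.18520 half-year periods = 3.59260 years.
Modified duration = D_Mac / (1 + y) = 3.59260 / 1.05175 = 3.41583 years.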